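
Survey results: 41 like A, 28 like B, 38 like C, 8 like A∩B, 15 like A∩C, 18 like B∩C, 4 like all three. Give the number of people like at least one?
70

Solution: |A∪B∪C| = 41+28+38-8-15-18+4 = 70.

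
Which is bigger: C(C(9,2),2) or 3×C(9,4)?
C(C(9,2),2)=630, 3×C(9,4)=378.

Answer: C(C(9,2),2)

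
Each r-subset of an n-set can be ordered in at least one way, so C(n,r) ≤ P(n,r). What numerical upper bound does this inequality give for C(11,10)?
39,916,800

Explanation: P(11,10) = 11·10·9·8·7·6·5·4·3·2 = 39,916,800, so C(11,10) ≤ 39,916,800. (The bound is loose by a factor of 10! = 3,628,800: C(11,10) = 39,916,800/3,628,800 = 11.)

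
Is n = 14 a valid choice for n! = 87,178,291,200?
Yes

Solution: 14! = 14·13! = 14·6,227,020,800 = 87,178,291,200, which equals 87,178,291,200.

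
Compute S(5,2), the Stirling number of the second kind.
Using the Stirling recurrence: S(n,k) = k·S(n-1,k) + S(n-1,k-1)
S(5,2) = 2·S(4,2) + S(4,1)
         = 2·7 + 1
         = 14 + 1
         = 15

Answer: 15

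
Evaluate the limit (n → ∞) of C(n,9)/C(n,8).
C(n,9)/C(n,8) = (n-8)/9 → ∞ as n → ∞.
Final answer: ∞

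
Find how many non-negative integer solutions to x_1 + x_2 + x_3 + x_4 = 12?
455

Solution: C(12+4-1, 4-1) = 455.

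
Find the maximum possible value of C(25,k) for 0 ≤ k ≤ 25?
Maximum at k = 12 or k = 13: C(25,12) = 5,200,300.
Final answer: 5,200,300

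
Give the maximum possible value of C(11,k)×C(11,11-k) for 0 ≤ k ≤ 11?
213,444

Solution: C(11,k)·C(11,11-k) = C(11,k)², maximised at the centre k = 5: C(11,5)² = 213,444.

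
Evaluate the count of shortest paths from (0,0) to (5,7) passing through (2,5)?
210

To (2,5): C(7,2)=21. From there: C(5,3)=10. Total: 210.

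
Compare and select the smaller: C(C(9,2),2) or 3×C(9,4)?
3×C(9,4)

Solution: C(C(9,2),2)=630, 3×C(9,4)=378.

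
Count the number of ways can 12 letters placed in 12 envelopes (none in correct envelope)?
176,214,841

Explanation: Using D(n) = (n-1)[D(n-1) + D(n-2)]:
D(12) = (12-1) × [D(11) + D(10)]
      = 11 × [14684570 + 1334961]
      = 11 × 16019531
      = 176,214,841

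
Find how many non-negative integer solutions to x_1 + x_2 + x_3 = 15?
C(15+3-1, 3-1) = 136.
Final answer: 136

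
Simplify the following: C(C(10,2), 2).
990

Explanation: C(10,2) = 45, then C(45, 2) = 990.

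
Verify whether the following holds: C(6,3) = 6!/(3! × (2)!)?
The correct denominator is 3!×3!, giving C(6,3) = 20; the stated RHS is 6!/(3!×2!) = 60 ≠ 20, so the statement does not hold.

Answer: False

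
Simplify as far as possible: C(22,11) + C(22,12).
1,352,078

Solution: By Pascal's identity: C(23,12) = 1,352,078.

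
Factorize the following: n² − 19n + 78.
(n − 6)(n − 13)

Seek roots whose sum is 19 and product is 78: (6, 13). So n² − 19n + 78 = (n − 6)(n − 13).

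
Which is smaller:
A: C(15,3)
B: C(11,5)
A
A=C(15,3)=455, B=C(11,5)=462.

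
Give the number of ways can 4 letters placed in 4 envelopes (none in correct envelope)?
9

Reasoning: Using D(n) = (n-1)[D(n-1) + D(n-2)]:
D(4) = (4-1) × [D(3) + D(2)]
      = 3 × [2 + 1]
      = 3 × 3
      = 9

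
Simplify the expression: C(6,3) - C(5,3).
10

Reasoning: C(6,3) - C(5,3) = C(5,2) = 10.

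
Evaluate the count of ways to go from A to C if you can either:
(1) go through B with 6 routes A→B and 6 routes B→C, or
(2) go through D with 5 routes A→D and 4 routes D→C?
56

Explanation: Route via B: 6×6=36. Route via D: 5×4=20. Total: 56.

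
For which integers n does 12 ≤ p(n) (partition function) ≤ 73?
7, 8, 9, 10, 11

Solution: Tabulating p(n) via p(n) = p(n−1) + p(n−2) − p(n−5) − p(n−7) + …: p(6)=11; p(7)=15; p(8)=22; p(9)=30; p(10)=42; p(11)=56; p(12)=77. So valid n = 7, 8, 9, 10, 11.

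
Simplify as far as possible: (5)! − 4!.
96

Solution: (5)! − 4! = (5)·4! − 4! = (5−1)·4! = 4·4! = 96.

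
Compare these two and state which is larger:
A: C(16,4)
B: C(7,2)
A

Solution: A=C(16,4)=1,820, B=C(7,2)=21.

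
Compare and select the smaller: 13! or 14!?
13!=6,227,020,800, 14!=87,178,291,200. 14! > 13!.

Answer: 13!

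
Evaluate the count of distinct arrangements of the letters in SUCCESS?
420
Word has 7 letters (S=3, U=1, C=2, E=1). Arrangements: 7!/Π(k!) = 420.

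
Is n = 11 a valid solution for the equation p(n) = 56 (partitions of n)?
Yes
Pentagonal recurrence p(n) = p(n−1) + p(n−2) − p(n−5) − p(n−7) + …: p(11) = p(10) + p(9) − p(6) − p(4) = 42 + 30 − 11 − 5 = 56, which equals 56.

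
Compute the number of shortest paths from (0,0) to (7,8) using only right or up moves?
Choose 7 rights from 15 moves: C(15,7) = 6,435.
Final answer: 6,435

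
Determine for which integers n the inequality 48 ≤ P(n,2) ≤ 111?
8, 9, 10, 11

Working:
P(7,2)=42; P(8,2)=56; P(9,2)=72; P(10,2)=90; P(11,2)=110; P(12,2)=132. So valid n = 8, 9, 10, 11.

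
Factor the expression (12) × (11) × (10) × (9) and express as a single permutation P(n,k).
P(12,4) = 12!/(8)!

Product of 4 consecutive descending integers starting at 12: P(12,4) = 12!/8! = 11,880.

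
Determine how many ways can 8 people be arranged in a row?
Arrangements of 8 distinct objects: 8! = 40,320.
Final answer: 40,320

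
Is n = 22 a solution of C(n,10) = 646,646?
Yes
C(22,10) = 22·21·20·19·18·17·16·15·14·13/10! = 2,346,549,004,800/3,628,800 = 646,646, which equals 646,646.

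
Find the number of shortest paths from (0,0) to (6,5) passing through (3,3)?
200

Working:
To (3,3): C(6,3)=20. From there: C(5,3)=10. Total: 200.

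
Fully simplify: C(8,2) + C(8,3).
84

By Pascal's identity: C(9,3) = 84.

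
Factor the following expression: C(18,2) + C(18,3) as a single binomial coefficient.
By Pascal's identity: C(18,2) + C(18,3) = C(19,3) = 969.
Final answer: C(19,3)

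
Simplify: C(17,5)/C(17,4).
13/5

Explanation: C(n,k+1)/C(n,k) = (n−k)/(k+1). Here (17−4)/(4+1) = 13/5 = 13/5.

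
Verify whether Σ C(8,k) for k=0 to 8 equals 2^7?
False

Working:
Binomial theorem: Σ C(8,k) = (1+1)^8 = 2^8 = 256; RHS 2^7 = 128.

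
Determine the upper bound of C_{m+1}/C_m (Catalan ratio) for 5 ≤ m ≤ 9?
38/11

Solution: C_{m+1}/C_m = 2(2m+1)/(m+2), which increases with m. Maximum at m = 9: 2·19/11 = 38/11.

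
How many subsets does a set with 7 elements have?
128

Each element can be included or excluded: 2^7 = 128.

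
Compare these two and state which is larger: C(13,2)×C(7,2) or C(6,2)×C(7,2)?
C(13,2)×C(7,2)

Working:
C(13,2)×C(7,2)=1,638, C(6,2)×C(7,2)=315.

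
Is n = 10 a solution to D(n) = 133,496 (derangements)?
D(10) = (10-1)·[D(9) + D(8)] = 9·[133,496 + 14,833] = 1,334,961, which does not equal 133,496.

Answer: No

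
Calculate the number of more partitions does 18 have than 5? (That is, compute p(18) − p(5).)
Pentagonal recurrence p(n) = p(n−1) + p(n−2) − p(n−5) − p(n−7) + …: p(18) = p(17) + p(16) − p(13) − p(11) + p(6) + p(3) = 297 + 231 − 101 − 56 + 11 + 3 = 385.
p(5) = p(4) + p(3) − p(0) = 5 + 3 − 1 = 7.
Difference = 385 − 7 = 378.
Final answer: 378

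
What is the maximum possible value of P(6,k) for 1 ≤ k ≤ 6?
720
P(6,k) increases in k, so maximum at k = 6: 6! = 720.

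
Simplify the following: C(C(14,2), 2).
C(14,2) = 91, then C(91, 2) = 4,095.

Answer: 4,095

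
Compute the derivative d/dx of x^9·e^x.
(9x^8 + x^9)e^x

Reasoning: Product rule: d/dx[x^9]·e^x + x^9·d/dx[e^x] = 9x^{8}e^x + x^9e^x.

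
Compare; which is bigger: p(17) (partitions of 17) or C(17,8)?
C(17,8)

Solution: Pentagonal recurrence p(n) = p(n−1) + p(n−2) − p(n−5) − p(n−7) + …: p(17) = p(16) + p(15) − p(12) − p(10) + p(5) + p(2) = 231 + 176 − 77 − 42 + 7 + 2 = 297; C(17,8) = 24,310.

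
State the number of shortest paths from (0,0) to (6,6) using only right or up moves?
924

Explanation: Choose 6 rights from 12 moves: C(12,6) = 924.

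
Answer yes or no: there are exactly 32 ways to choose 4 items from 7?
No

Working:
C(7,4) = 35 ≠ 32.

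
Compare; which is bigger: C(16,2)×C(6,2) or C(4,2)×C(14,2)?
C(16,2)×C(6,2)
C(16,2)×C(6,2)=1,800, C(4,2)×C(14,2)=546.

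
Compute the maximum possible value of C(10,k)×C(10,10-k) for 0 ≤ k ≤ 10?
63,504

Solution: C(10,k)·C(10,10-k) = C(10,k)², maximised at the centre k = 5: C(10,5)² = 63,504.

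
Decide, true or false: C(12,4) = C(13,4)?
False

Working:
LHS = C(12,4) = 495; RHS = C(13,4) = 715. 495 ≠ 715, so the statement does not hold.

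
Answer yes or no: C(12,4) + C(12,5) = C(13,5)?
Pascal's identity: LHS = 495 + 792 = 1,287; RHS = C(13,5) = 1,287. Both sides agree, so the statement holds.

Answer: Yes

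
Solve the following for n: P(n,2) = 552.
24

P(n,2) = n(n−1) is increasing in n; n(n−1) ≈ (n−0.5)^2 = 552 gives n ≈ 24.0. Check: P(22,2) = 462, P(23,2) = 506, P(24,2) = 552 ✓. So n = 24.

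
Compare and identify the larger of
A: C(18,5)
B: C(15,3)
A

Reasoning: A=C(18,5)=8,568, B=C(15,3)=455.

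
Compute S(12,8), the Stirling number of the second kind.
159,027

Using the Stirling recurrence: S(n,k) = k·S(n-1,k) + S(n-1,k-1)
S(12,8) = 8·S(11,8) + S(11,7)
         = 8·11880 + 63987
         = 95040 + 63987
         = 159,027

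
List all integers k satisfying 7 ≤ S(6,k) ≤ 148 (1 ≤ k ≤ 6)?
2, 3, 4, 5

Explanation: S(6,1)=1; S(6,2)=31; S(6,3)=90; S(6,4)=65; S(6,5)=15; S(6,6)=1. So valid k = 2, 3, 4, 5.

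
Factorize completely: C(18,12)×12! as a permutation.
P(18,12)
C(18,12)×12! = [18!/(12!(6)!)]×12! = 18!/(6)! = P(18,12) = 8,892,185,702,400.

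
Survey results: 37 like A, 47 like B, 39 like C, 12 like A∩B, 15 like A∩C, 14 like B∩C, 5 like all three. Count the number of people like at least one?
87

Solution: |A∪B∪C| = 37+47+39-12-15-14+5 = 87.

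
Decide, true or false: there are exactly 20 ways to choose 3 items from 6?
C(6,3) = 20.

Answer: True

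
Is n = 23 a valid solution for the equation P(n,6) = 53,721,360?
P(23,6) = 23·22·21·20·19·18 = 72,681,840, which does not equal 53,721,360.
Final answer: No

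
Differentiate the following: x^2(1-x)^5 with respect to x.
2x^1(1-x)^5 - 5x^2(1-x)^4

Reasoning: Product rule: 2x^{1}(1-x)^{5} + x^2·(-5)(1-x)^{4}.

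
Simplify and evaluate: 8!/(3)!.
6,720
This equals 8×7×...×4 = 6,720.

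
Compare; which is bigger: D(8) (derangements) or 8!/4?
D(8)
D(8) = (8-1)·[D(7) + D(6)] = 7·[1,854 + 265] = 14,833; 8!/4 = 40,320/4 = 10,080.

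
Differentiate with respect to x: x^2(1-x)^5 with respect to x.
Product rule: 2x^{1}(1-x)^{5} + x^2·(-5)(1-x)^{4}.
Final answer: 2x^1(1-x)^5 - 5x^2(1-x)^4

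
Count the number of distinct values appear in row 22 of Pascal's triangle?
Row 22 has entries C(22,0)..C(22,22); by symmetry C(22,k)=C(22,22-k), giving 12 distinct values.

Answer: 12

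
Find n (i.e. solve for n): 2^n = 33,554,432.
25

Explanation: 33,554,432 = 1,024 × 1,024 × 32 = 2^10 × 2^10 × 2^5 = 2^25, so n = 25.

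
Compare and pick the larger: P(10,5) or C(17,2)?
P(10,5)

Working:
P(10,5)=30,240, C(17,2)=136.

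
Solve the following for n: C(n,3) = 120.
10

Reasoning: C(n,3) = n(n−1)(n−2)/3! is increasing in n, and n(n−1)(n−2) = 3!·120 = 720 ≈ (n−1)^3 gives n ≈ 10.0. Check: C(8,3) = 56, C(9,3) = 84, C(10,3) = 120 ✓. So n = 10.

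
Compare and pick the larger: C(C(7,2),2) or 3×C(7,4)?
C(C(7,2),2)

Working:
C(C(7,2),2)=210, 3×C(7,4)=105.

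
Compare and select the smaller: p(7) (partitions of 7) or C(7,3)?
p(7)

Solution: Pentagonal recurrence p(n) = p(n−1) + p(n−2) − p(n−5) − p(n−7) + …: p(7) = p(6) + p(5) − p(2) − p(0) = 11 + 7 − 2 − 1 = 15; C(7,3) = 35.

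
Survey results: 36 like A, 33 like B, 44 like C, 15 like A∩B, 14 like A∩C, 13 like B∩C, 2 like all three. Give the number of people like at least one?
73
|A∪B∪C| = 36+33+44-15-14-13+2 = 73.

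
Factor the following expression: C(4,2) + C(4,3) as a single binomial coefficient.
C(5,3)

Explanation: By Pascal's identity: C(4,2) + C(4,3) = C(5,3) = 10.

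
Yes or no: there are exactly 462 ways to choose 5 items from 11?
Yes

Working:
C(11,5) = 462.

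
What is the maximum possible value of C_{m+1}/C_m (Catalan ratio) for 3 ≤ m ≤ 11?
46/13

Working:
C_{m+1}/C_m = 2(2m+1)/(m+2), which increases with m. Maximum at m = 11: 2·23/13 = 46/13.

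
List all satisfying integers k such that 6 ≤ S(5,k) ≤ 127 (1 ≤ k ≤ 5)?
2, 3, 4

Explanation: S(5,1)=1; S(5,2)=15; S(5,3)=25; S(5,4)=10; S(5,5)=1. So valid k = 2, 3, 4.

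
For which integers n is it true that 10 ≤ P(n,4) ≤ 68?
4

P(3,4)=0; P(4,4)=24; P(5,4)=120. So valid n = 4.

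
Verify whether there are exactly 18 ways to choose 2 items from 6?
False

Working:
C(6,2) = 15 ≠ 18.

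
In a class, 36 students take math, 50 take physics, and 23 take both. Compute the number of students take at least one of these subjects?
|A∪B| = |A|+|B|-|A∩B| = 36+50-23 = 63.
Final answer: 63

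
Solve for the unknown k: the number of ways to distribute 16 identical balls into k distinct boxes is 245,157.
Stars and bars: the count is C(16+k−1, k−1), increasing in k. k=6: C(21,5) = 20,349, k=7: C(22,6) = 74,613, k=8: C(23,7) = 245,157 ✓. So k = 8.
Final answer: 8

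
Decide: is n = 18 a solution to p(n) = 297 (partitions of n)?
No
Pentagonal recurrence p(n) = p(n−1) + p(n−2) − p(n−5) − p(n−7) + …: p(18) = p(17) + p(16) − p(13) − p(11) + p(6) + p(3) = 297 + 231 − 101 − 56 + 11 + 3 = 385, which does not equal 297.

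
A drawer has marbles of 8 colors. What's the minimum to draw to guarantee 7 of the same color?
49

Reasoning: Worst case: 6 of each = 48. One more: 49.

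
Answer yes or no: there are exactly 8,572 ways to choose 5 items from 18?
No

C(18,5) = 8,568 ≠ 8572.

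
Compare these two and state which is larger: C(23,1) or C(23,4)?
C(23,1)=23, C(23,4)=8,855.
Final answer: C(23,4)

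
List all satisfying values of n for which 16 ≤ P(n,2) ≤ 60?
5, 6, 7, 8
P(4,2)=12; P(5,2)=20; P(6,2)=30; P(7,2)=42; P(8,2)=56; P(9,2)=72. So valid n = 5, 6, 7, 8.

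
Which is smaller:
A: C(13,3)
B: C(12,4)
A

Working:
A=C(13,3)=286, B=C(12,4)=495.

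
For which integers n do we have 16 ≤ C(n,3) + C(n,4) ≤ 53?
6

Solution: C(5,3)+C(5,4)=15; C(6,3)+C(6,4)=35; C(7,3)+C(7,4)=70. So valid n = 6.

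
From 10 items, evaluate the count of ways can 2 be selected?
45

C(10,2) = 10! / (2! × (10-2)!)
         = 10! / (2! × 8!)
         = 45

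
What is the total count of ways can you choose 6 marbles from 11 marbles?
462

C(11,6) = 11! / (6! × (11-6)!)
         = 11! / (6! × 5!)
         = 462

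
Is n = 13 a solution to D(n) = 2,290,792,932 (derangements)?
Yes
D(13) = (13-1)·[D(12) + D(11)] = 12·[176,214,841 + 14,684,570] = 2,290,792,932, which equals 2,290,792,932.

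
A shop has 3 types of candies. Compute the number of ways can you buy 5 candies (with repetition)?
21

Stars and bars: C(5+3-1, 5) = C(7, 5) = 21.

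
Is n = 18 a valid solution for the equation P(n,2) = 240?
P(18,2) = 18·17 = 306, which does not equal 240.
Final answer: No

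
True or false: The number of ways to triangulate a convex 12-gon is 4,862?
Triangulations of a convex 12-gon are counted by the Catalan number C_10: C_10 = C(20,10)/(10+1) = 184,756/11 = 16,796.
Final answer: False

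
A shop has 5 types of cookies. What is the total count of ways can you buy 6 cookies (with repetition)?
Stars and bars: C(6+5-1, 6) = C(10, 6) = 210.
Final answer: 210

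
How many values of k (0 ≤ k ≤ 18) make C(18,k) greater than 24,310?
5

Working:
Row 18 is unimodal and symmetric about k=18/2. C(18,6)=18,564 ≤ 24,310; C(18,7)=31,824 > 24,310; by symmetry C(18,k) > 24,310 for k = 7..11. That's 11 - 7 + 1 = 5 values.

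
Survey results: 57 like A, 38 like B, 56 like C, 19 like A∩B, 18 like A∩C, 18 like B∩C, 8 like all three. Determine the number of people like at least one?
104
|A∪B∪C| = 57+38+56-19-18-18+8 = 104.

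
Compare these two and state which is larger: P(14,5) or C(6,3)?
P(14,5)

Working:
P(14,5)=240,240, C(6,3)=20.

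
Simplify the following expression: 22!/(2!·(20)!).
231
This is C(22,2) = 231.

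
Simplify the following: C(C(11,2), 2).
1,485

Solution: C(11,2) = 55, then C(55, 2) = 1,485.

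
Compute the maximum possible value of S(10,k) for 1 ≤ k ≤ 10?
42,525

Reasoning: Row S(10,k) for k = 1..10 (via S(n,k) = k·S(n−1,k) + S(n−1,k−1)): 1, 511, 9,330, 34,105, 42,525, 22,827, 5,880, 750, 45, 1. The row is unimodal; maximum at k = 5: 42,525.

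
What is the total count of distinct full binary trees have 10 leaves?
4,862

Reasoning: Using the Catalan number formula: C_n = C(2n, n) / (n+1)
C_9 = C(18, 9) / (9+1)
     = 48620 / 10
     = 4,862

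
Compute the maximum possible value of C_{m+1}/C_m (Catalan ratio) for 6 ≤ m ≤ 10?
C_{m+1}/C_m = 2(2m+1)/(m+2), which increases with m. Maximum at m = 10: 2·21/12 = 7/2.
Final answer: 7/2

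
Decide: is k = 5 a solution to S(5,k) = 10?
S(5,5) = 5·S(4,5) + S(4,4) = 5·0 + 1 = 1, which does not equal 10.

Answer: No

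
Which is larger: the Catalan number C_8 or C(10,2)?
C_8

Working:
C_8 = C(16,8)/(8+1) = 12,870/9 = 1,430; C(10,2) = 45.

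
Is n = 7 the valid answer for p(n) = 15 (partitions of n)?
Yes

Solution: Pentagonal recurrence p(n) = p(n−1) + p(n−2) − p(n−5) − p(n−7) + …: p(7) = p(6) + p(5) − p(2) − p(0) = 11 + 7 − 2 − 1 = 15, which equals 15.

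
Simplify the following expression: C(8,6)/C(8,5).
1/2

Working:
C(n,k+1)/C(n,k) = (n−k)/(k+1). Here (8−5)/(5+1) = 3/6 = 1/2.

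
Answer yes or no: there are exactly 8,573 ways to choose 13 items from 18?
No

Explanation: C(18,13) = 8,568 ≠ 8573.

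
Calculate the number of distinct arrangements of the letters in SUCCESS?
420

Solution: Word has 7 letters (S=3, U=1, C=2, E=1). Arrangements: 7!/Π(k!) = 420.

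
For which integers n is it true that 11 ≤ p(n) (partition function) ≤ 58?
6, 7, 8, 9, 10, 11

Explanation: Tabulating p(n) via p(n) = p(n−1) + p(n−2) − p(n−5) − p(n−7) + …: p(5)=7; p(6)=11; p(7)=15; p(8)=22; p(9)=30; p(10)=42; p(11)=56; p(12)=77. So valid n = 6, 7, 8, 9, 10, 11.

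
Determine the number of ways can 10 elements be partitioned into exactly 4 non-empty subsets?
34,105

Working:
This equals S(10,4), the Stirling number of the 2nd kind.
Using the Stirling recurrence: S(n,k) = k·S(n-1,k) + S(n-1,k-1)
S(10,4) = 4·S(9,4) + S(9,3)
         = 4·7770 + 3025
         = 31080 + 3025
         = 34,105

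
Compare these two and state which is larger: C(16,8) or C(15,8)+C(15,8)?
Equal

Working:
C(16,8)=12,870; C(15,8)+C(15,8)=6,435+6,435=12,870.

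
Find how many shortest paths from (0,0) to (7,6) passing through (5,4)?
756

Reasoning: To (5,4): C(9,5)=126. From there: C(4,2)=6. Total: 756.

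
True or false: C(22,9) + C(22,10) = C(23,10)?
True

Solution: Pascal's identity C(n,k) + C(n,k+1) = C(n+1,k+1): 497,420 + 646,646 = 1,144,066 = C(23,10).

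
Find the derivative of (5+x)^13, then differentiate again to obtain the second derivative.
156(5+x)^11

Reasoning: First derivative: 13(5+x)^{12}. Second derivative: 13·12·(5+x)^{11} = 156(5+x)^{11}.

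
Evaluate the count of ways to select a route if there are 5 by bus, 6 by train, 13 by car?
24

By the addition principle: 5 + 6 + 13 = 24.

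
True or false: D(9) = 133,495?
Derangements of 9 elements: D(9) = (9-1)·[D(8) + D(7)] = 8·[14,833 + 1,854] = 133,496.

Answer: False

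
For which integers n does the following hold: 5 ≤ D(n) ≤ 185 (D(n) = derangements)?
4, 5

Explanation: Using D(n) = (n−1)[D(n−1) + D(n−2)] with D(1)=0, D(2)=1: D(3)=2; D(4)=9; D(5)=44; D(6)=265. So valid n = 4, 5.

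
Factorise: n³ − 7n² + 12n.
n(n − 3)(n − 4)

Working:
n³ − 7n² + 12n = n(n² − 7n + 12) = n(n − 3)(n − 4).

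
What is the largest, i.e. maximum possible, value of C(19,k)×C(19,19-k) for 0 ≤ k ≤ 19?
C(19,k)·C(19,19-k) = C(19,k)², maximised at the centre k = 9: C(19,9)² = 8,533,694,884.
Final answer: 8,533,694,884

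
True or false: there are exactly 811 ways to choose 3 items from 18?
False

Working:
C(18,3) = 816 ≠ 811.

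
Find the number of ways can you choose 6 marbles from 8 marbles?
C(8,6) = 8! / (6! × (8-6)!)
         = 8! / (6! × 2!)
         = 28

Answer: 28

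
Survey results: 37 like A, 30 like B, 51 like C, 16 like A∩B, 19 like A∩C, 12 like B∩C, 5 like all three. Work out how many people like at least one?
76

Reasoning: |A∪B∪C| = 37+30+51-16-19-12+5 = 76.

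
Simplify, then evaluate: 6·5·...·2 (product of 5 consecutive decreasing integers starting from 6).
This is P(6,5) = 6!/(1)! = 720.
Final answer: 720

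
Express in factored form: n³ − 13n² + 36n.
n(n − 4)(n − 9)

Working:
n³ − 13n² + 36n = n(n² − 13n + 36) = n(n − 4)(n − 9).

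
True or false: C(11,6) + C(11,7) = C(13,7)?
Pascal's identity gives C(12,7) = 792, whereas C(13,7) = 1,716.

Answer: False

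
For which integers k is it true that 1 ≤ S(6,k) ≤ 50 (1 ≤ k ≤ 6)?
1, 2, 5, 6

Working:
S(6,1)=1; S(6,2)=31; S(6,3)=90; S(6,4)=65; S(6,5)=15; S(6,6)=1. So valid k = 1, 2, 5, 6.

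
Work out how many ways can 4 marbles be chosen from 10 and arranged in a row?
5,040

P(10,4) = 10!/(10-4)! = 5,040.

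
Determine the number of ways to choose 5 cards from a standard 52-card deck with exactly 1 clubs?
1,069,263

Explanation: 13 clubs and 39 non-clubs: C(13,1) × C(39,4) = 13 × 82251 = 1,069,263.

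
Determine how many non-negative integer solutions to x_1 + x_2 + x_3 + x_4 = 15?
816

Solution: C(15+4-1, 4-1) = 816.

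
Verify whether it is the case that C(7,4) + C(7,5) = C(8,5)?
Pascal's identity: LHS = 35 + 21 = 56; RHS = C(8,5) = 56. Both sides agree, so the statement holds.
Final answer: True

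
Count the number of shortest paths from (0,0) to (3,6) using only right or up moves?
84

Choose 3 rights from 9 moves: C(9,3) = 84.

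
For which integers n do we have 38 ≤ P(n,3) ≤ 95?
P(4,3)=24; P(5,3)=60; P(6,3)=120. So valid n = 5.
Final answer: 5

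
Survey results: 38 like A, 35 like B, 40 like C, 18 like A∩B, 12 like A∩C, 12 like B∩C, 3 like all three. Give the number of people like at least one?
74

Explanation: |A∪B∪C| = 38+35+40-18-12-12+3 = 74.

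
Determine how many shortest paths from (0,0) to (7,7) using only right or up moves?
Choose 7 rights from 14 moves: C(14,7) = 3,432.
Final answer: 3,432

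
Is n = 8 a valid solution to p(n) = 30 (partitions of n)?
No
Pentagonal recurrence p(n) = p(n−1) + p(n−2) − p(n−5) − p(n−7) + …: p(8) = p(7) + p(6) − p(3) − p(1) = 15 + 11 − 3 − 1 = 22, which does not equal 30.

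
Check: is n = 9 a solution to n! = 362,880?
9! = 9·8! = 9·40,320 = 362,880, which equals 362,880.
Final answer: Yes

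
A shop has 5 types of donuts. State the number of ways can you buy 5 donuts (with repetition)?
126

Stars and bars: C(5+5-1, 5) = C(9, 5) = 126.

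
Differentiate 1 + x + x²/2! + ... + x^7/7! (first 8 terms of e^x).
1 + x + x²/2! + ... + x^6/6!
Differentiating term by term gives the first 7 terms of e^x.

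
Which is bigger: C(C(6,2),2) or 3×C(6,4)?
C(C(6,2),2)

Solution: C(C(6,2),2)=105, 3×C(6,4)=45.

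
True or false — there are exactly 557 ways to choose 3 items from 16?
False

Solution: C(16,3) = 560 ≠ 557.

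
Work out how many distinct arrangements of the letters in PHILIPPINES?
Word has 11 letters (P=3, H=1, I=3, L=1, N=1, E=1, S=1). Arrangements: 11!/Π(k!) = 1,108,800.
Final answer: 1,108,800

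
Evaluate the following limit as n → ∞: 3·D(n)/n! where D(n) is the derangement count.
D(n)/n! → 1/e, so 3·D(n)/n! → 3/e.

Answer: 3/e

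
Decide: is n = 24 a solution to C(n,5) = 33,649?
No

Explanation: C(24,5) = 24·23·22·21·20/5! = 5,100,480/120 = 42,504, which does not equal 33,649.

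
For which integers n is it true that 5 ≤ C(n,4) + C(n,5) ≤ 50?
5, 6

C(4,4)+C(4,5)=1; C(5,4)+C(5,5)=6; C(6,4)+C(6,5)=21; C(7,4)+C(7,5)=56. So valid n = 5, 6.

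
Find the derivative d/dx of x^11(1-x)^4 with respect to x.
11x^10(1-x)^4 - 4x^11(1-x)^3

Working:
Product rule: 11x^{10}(1-x)^{4} + x^11·(-4)(1-x)^{3}.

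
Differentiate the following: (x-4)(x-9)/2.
(2x - 13)/2
d/dx[(x-4)(x-9)] = (x-9) + (x-4) = 2x - 13. Dividing by 2 gives (2x - 13)/2.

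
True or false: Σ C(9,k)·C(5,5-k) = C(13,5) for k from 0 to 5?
False

Working:
Vandermonde's identity gives C(14,5) = 2,002; RHS C(13,5) = 1,287.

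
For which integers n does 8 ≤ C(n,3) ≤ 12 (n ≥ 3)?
C(4,3)=4; C(5,3)=10; C(6,3)=20. So valid n = 5.
Final answer: 5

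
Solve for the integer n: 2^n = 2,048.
11

Explanation: 2,048 = 1,024 × 2 = 2^10 × 2^1 = 2^11, so n = 11.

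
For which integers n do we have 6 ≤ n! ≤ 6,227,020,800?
3, 4, 5, 6, 7, 8, 9, 10, 11, 12, 13
n! is strictly increasing; 3! = 6 and 13! = 6,227,020,800, so valid n = 3, 4, 5, 6, 7, 8, 9, 10, 11, 12, 13.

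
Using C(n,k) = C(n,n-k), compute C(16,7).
11,440

Solution: C(16,7) = C(16,9) = 11,440.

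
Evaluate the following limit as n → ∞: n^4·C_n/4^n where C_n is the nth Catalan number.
∞

C_n ~ 4^n/(n^(3/2)√π), so n^4·C_n/4^n ~ n^(4 − 3/2)/√π → ∞.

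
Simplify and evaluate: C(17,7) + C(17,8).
43,758
By Pascal's identity: C(18,8) = 43,758.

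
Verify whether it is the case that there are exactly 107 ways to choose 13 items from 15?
False

Working:
C(15,13) = 105 ≠ 107.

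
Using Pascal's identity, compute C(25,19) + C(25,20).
230,230
C(25,19) + C(25,20) = C(26,20) = 230,230.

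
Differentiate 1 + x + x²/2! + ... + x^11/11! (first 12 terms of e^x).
1 + x + x²/2! + ... + x^10/10!

Working:
Differentiating term by term gives the first 11 terms of e^x.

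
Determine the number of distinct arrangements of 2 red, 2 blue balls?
6

Working:
Multinomial: 4!/(2! × 2!) = 6.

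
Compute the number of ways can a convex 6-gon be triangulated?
14

Using the Catalan number formula: C_n = C(2n, n) / (n+1)
C_4 = C(8, 4) / (4+1)
     = 70 / 5
     = 14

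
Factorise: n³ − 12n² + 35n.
n³ − 12n² + 35n = n(n² − 12n + 35) = n(n − 5)(n − 7).
Final answer: n(n − 5)(n − 7)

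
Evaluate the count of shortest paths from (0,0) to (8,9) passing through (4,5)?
To (4,5): C(9,4)=126. From there: C(8,4)=70. Total: 8,820.

Answer: 8,820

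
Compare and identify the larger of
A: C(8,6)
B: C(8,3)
B

Reasoning: A=C(8,6)=28, B=C(8,3)=56.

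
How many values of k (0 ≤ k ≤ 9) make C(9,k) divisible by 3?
Checking C(9,k) mod 3 for k = 0..9: divisible at k = 1, 2, 3, 4, 5, 6, 7, 8. That's 8 values.

Answer: 8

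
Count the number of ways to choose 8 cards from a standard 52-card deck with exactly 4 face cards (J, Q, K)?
45,238,050

Reasoning: 12 face cards and 40 non-face cards: C(12,4) × C(40,4) = 495 × 91,390 = 45,238,050.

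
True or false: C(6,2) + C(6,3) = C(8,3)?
False

Working:
Pascal's identity gives C(7,3) = 35, whereas C(8,3) = 56.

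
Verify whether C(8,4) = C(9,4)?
False
LHS = C(8,4) = 70; RHS = C(9,4) = 126. 70 ≠ 126, so the statement does not hold.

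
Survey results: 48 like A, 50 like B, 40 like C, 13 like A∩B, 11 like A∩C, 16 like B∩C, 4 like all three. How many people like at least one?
102

Reasoning: |A∪B∪C| = 48+50+40-13-11-16+4 = 102.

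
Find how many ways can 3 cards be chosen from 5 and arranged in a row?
60

Reasoning: P(5,3) = 5!/(5-3)! = 60.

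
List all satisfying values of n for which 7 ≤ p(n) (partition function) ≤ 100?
5, 6, 7, 8, 9, 10, 11, 12
Tabulating p(n) via p(n) = p(n−1) + p(n−2) − p(n−5) − p(n−7) + …: p(4)=5; p(5)=7; p(6)=11; p(7)=15; p(8)=22; p(9)=30; p(10)=42; p(11)=56; p(12)=77; p(13)=101. So valid n = 5, 6, 7, 8, 9, 10, 11, 12.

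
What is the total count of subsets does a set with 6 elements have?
64

Reasoning: Each element can be included or excluded: 2^6 = 64.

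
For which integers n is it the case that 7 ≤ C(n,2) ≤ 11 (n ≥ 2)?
5

C(4,2)=6; C(5,2)=10; C(6,2)=15. So valid n = 5.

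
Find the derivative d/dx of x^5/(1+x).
(5x^4(1+x) - x^5)/(1+x)²

Quotient rule: [5x^{4}(1+x) - x^5]/(1+x)².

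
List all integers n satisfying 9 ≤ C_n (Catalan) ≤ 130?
4, 5

Explanation: C_3=5; C_4=14; C_5=42; C_6=132. So valid n = 4, 5.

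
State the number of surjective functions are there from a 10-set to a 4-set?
818,520

Working:
Onto functions = 4! × S(10,4)
First compute S(10,4) via recurrence:
Using the Stirling recurrence: S(n,k) = k·S(n-1,k) + S(n-1,k-1)
S(10,4) = 4·S(9,4) + S(9,3)
         = 4·7770 + 3025
         = 31080 + 3025
         = 34,105
Then: 24 × 34105 = 818,520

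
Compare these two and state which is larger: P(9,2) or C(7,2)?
P(9,2)=72, C(7,2)=21.
Final answer: P(9,2)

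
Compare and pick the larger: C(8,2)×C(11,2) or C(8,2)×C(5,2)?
C(8,2)×C(11,2)=1,540, C(8,2)×C(5,2)=280.
Final answer: C(8,2)×C(11,2)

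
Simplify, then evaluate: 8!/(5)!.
This equals 8×7×6 = 336.
Final answer: 336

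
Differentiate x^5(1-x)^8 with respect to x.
5x^4(1-x)^8 - 8x^5(1-x)^7

Working:
Product rule: 5x^{4}(1-x)^{8} + x^5·(-8)(1-x)^{7}.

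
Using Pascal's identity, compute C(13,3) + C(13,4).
C(13,3) + C(13,4) = C(14,4) = 1,001.

Answer: 1,001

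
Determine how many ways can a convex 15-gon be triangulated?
742,900

Reasoning: Using the Catalan number formula: C_n = C(2n, n) / (n+1)
C_13 = C(26, 13) / (13+1)
     = 10400600 / 14
     = 742,900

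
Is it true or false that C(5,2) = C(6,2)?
False

Explanation: LHS = C(5,2) = 10; RHS = C(6,2) = 15. 10 ≠ 15, so the statement does not hold.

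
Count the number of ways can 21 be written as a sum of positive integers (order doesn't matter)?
792

Pentagonal recurrence p(n) = p(n−1) + p(n−2) − p(n−5) − p(n−7) + …: p(21) = p(20) + p(19) − p(16) − p(14) + p(9) + p(6) = 627 + 490 − 231 − 135 + 30 + 11 = 792.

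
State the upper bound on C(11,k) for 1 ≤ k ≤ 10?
462

Explanation: C(11,k) is maximised at the centre of the row: C(11,5) = 462.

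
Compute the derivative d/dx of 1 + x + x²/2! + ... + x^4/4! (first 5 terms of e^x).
1 + x + x²/2! + ... + x^3/3!

Explanation: Differentiating term by term gives the first 4 terms of e^x.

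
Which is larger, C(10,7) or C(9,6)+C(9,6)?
C(9,6)+C(9,6)

Reasoning: C(10,7)=120; C(9,6)+C(9,6)=84+84=168.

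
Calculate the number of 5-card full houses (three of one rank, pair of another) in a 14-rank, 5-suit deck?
18,200

Explanation: Triple rank: 14. Triple suits: C(5,3)=10. Pair rank: 13. Pair suits: C(5,2)=10. Total: 18,200.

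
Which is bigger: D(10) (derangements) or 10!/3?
D(10)

Explanation: D(10) = (10-1)·[D(9) + D(8)] = 9·[133,496 + 14,833] = 1,334,961; 10!/3 = 3,628,800/3 = 1,209,600.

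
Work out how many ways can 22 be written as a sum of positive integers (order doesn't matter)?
Pentagonal recurrence p(n) = p(n−1) + p(n−2) − p(n−5) − p(n−7) + …: p(22) = p(21) + p(20) − p(17) − p(15) + p(10) + p(7) − p(0) = 792 + 627 − 297 − 176 + 42 + 15 − 1 = 1,002.

Answer: 1,002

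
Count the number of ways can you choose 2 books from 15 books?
C(15,2) = 15! / (2! × (15-2)!)
         = 15! / (2! × 13!)
         = 105
Final answer: 105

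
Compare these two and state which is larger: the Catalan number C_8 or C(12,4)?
C_8

Solution: C_8 = C(16,8)/(8+1) = 12,870/9 = 1,430; C(12,4) = 495.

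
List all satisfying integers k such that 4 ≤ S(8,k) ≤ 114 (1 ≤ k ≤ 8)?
7

Solution: S(8,1)=1; S(8,2)=127; S(8,3)=966; S(8,4)=1,701; S(8,5)=1,050; S(8,6)=266; S(8,7)=28; S(8,8)=1. So valid k = 7.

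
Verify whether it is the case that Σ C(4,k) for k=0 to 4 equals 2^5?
Binomial theorem: Σ C(4,k) = (1+1)^4 = 2^4 = 16; RHS 2^5 = 32.
Final answer: False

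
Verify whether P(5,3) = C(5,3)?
P(5,3) = 60 but C(5,3) = 10; they differ by a factor of 3! = 6, so the statement does not hold.
Final answer: False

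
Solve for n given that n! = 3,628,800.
10

Explanation: n! is strictly increasing. 8! = 40,320, 9! = 362,880, 10! = 3,628,800 ✓. So n = 10.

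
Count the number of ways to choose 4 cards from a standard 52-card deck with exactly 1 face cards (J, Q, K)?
118,560

Explanation: 12 face cards and 40 non-face cards: C(12,1) × C(40,3) = 12 × 9,880 = 118,560.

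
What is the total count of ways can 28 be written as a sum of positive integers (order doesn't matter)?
3,718

Reasoning: Pentagonal recurrence p(n) = p(n−1) + p(n−2) − p(n−5) − p(n−7) + …: p(28) = p(27) + p(26) − p(23) − p(21) + p(16) + p(13) − p(6) − p(2) = 3,010 + 2,436 − 1,255 − 792 + 231 + 101 − 11 − 2 = 3,718.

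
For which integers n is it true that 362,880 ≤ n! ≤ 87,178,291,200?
9, 10, 11, 12, 13, 14

n! is strictly increasing; 9! = 362,880 and 14! = 87,178,291,200, so valid n = 9, 10, 11, 12, 13, 14.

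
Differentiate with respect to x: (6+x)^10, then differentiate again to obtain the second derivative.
90(6+x)^8

Working:
First derivative: 10(6+x)^{9}. Second derivative: 10·9·(6+x)^{8} = 90(6+x)^{8}.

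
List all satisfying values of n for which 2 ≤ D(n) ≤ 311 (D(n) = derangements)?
3, 4, 5, 6

Working:
Using D(n) = (n−1)[D(n−1) + D(n−2)] with D(1)=0, D(2)=1: D(2)=1; D(3)=2; D(4)=9; D(5)=44; D(6)=265; D(7)=1,854. So valid n = 3, 4, 5, 6.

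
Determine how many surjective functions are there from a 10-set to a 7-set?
29,635,200

Reasoning: Onto functions = 7! × S(10,7)
First compute S(10,7) via recurrence:
Using the Stirling recurrence: S(n,k) = k·S(n-1,k) + S(n-1,k-1)
S(10,7) = 7·S(9,7) + S(9,6)
         = 7·462 + 2646
         = 3234 + 2646
         = 5,880
Then: 5040 × 5880 = 29,635,200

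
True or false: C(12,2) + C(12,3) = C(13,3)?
Pascal's identity C(n,k) + C(n,k+1) = C(n+1,k+1): 66 + 220 = 286 = C(13,3).
Final answer: True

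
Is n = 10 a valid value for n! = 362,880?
No

Working:
10! = 10·9! = 10·362,880 = 3,628,800, which does not equal 362,880.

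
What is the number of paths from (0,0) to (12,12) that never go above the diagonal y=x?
208,012

Reasoning: Counted by the Catalan number C_12: C_12 = C(24,12)/(12+1) = 2,704,156/13 = 208,012.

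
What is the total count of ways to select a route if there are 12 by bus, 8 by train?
20
By the addition principle: 12 + 8 = 20.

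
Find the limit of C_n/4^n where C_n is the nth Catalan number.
0

Reasoning: C_n ~ 4^n/(n^(3/2)√π), so n^0·C_n/4^n ~ n^(0 − 3/2)/√π → 0.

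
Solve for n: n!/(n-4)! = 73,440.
n!/(n-4)! = n×(n-1)×(n-2)×(n-3), a product of 4 consecutive integers ≈ (n−1.5)^4. 73,440^(1/4) + 1.5 ≈ 18.0; check n = 18: 18×17×16×15 = 73,440 ✓. So n = 18.
Final answer: 18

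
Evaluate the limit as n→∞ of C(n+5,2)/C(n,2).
Both numerator and denominator grow as n^2/2! for large n, so the ratio → 1.
Final answer: 1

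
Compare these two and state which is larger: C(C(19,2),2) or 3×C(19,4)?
C(C(19,2),2)

Solution: C(C(19,2),2)=14,535, 3×C(19,4)=11,628.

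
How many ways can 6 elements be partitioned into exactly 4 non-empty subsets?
This equals S(6,4), the Stirling number of the 2nd kind.
Using the Stirling recurrence: S(n,k) = k·S(n-1,k) + S(n-1,k-1)
S(6,4) = 4·S(5,4) + S(5,3)
         = 4·10 + 25
         = 40 + 25
         = 65
Final answer: 65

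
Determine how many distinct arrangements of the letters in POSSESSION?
Word has 10 letters (P=1, O=2, S=4, E=1, I=1, N=1). Arrangements: 10!/Π(k!) = 75,600.
Final answer: 75,600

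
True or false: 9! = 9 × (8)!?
True

Reasoning: By definition n! = n × (n-1)!, so 9! = 9 × 8!.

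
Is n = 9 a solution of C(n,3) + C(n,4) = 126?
No

Reasoning: C(9,3) + C(9,4) = 84 + 126 = 210, which does not equal 126.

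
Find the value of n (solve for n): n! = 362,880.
9

n! is strictly increasing. 7! = 5,040, 8! = 40,320, 9! = 362,880 ✓. So n = 9.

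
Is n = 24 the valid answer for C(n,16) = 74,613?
No
C(24,16) = 24·23·22·21·20·19·18·17·16·15·14·13·12·11·10·9/16! = 15,388,105,201,717,248,000/20,922,789,888,000 = 735,471, which does not equal 74,613.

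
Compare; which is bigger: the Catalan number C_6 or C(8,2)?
C_6

C_6 = C(12,6)/(6+1) = 924/7 = 132; C(8,2) = 28.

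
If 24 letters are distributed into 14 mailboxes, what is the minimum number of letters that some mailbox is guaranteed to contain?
Pigeonhole: ⌈24/14⌉ = 2.

Answer: 2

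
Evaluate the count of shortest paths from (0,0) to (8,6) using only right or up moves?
Choose 8 rights from 14 moves: C(14,8) = 3,003.

Answer: 3,003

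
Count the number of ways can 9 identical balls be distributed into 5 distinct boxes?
715

Solution: C(9+5-1, 5-1) = C(13, 4) = 715.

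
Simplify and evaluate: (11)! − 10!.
36,288,000

(11)! − 10! = (11)·10! − 10! = (11−1)·10! = 10·10! = 36,288,000.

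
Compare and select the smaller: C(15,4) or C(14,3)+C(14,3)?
C(14,3)+C(14,3)

Solution: C(15,4)=1,365; C(14,3)+C(14,3)=364+364=728.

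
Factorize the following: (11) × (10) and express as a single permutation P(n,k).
P(11,2) = 11!/(9)!

Explanation: Product of 2 consecutive descending integers starting at 11: P(11,2) = 11!/9! = 110.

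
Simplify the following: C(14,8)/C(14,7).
7/8

Reasoning: C(n,k+1)/C(n,k) = (n−k)/(k+1). Here (14−7)/(7+1) = 7/8 = 7/8.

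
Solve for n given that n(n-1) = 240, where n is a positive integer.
16

Reasoning: n² − n − 240 = 0, so n = (1 ± √(1 + 4·240))/2 = (1 ± √961)/2 = (1 ± 31)/2, i.e. n = 16 or n = -15. Taking the positive root, n = 16 (check: 16×15 = 240).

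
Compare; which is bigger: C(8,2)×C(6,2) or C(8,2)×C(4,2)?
C(8,2)×C(6,2)=420, C(8,2)×C(4,2)=168.
Final answer: C(8,2)×C(6,2)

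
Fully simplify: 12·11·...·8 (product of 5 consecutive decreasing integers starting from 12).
95,040

Working:
This is P(12,5) = 12!/(7)! = 95,040.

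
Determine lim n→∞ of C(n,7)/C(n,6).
∞

Working:
C(n,7)/C(n,6) = (n-6)/7 → ∞ as n → ∞.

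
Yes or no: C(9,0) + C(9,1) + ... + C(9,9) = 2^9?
Binomial theorem with x = y = 1: Σ C(9,i) = (1+1)^9 = 2^9 = 512. The statement holds.

Answer: Yes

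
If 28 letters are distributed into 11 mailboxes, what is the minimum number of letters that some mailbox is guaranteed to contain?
3

Solution: Pigeonhole: ⌈28/11⌉ = 3.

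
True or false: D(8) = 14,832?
False
Derangements of 8 elements: D(8) = (8-1)·[D(7) + D(6)] = 7·[1,854 + 265] = 14,833.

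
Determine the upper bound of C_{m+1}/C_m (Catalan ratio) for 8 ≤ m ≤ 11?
46/13

C_{m+1}/C_m = 2(2m+1)/(m+2), which increases with m. Maximum at m = 11: 2·23/13 = 46/13.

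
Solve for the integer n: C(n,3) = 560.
16

C(n,3) = n(n−1)(n−2)/3! is increasing in n, and n(n−1)(n−2) = 3!·560 = 3,360 ≈ (n−1)^3 gives n ≈ 16.0. Check: C(14,3) = 364, C(15,3) = 455, C(16,3) = 560 ✓. So n = 16.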